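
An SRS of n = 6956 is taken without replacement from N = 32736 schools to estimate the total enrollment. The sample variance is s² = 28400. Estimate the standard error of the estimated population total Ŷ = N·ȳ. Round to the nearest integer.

Var(Ŷ) = N²·Var(ȳ) = N²·(1 − n/N)·s²/n.
f = 6956/32736 = 0.21248778; Var(ȳ) = 0.78751222·28400/6956 = 3.2152598.
Var(Ŷ) = 32736² · 3.2152598 = 3.4456193 × 10^9.
SE(Ŷ) = √(3.4456193 × 10^9) = 58699.

58699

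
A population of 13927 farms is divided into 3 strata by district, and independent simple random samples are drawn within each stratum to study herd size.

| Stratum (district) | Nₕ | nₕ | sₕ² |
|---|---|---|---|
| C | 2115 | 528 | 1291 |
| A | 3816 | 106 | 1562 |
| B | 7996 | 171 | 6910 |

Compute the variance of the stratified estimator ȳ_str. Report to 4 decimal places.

Var(ȳ_str) = Σₕ Wₕ²(1 − fₕ)sₕ²/nₕ with Wₕ = Nₕ/N, N = 13927.
C: Wₕ = 0.15186329; term = 0.15186329²·(1 − 0.24964539)·1291/528 = 0.042312089.
A: Wₕ = 0.27400014; term = 0.27400014²·(1 − 0.02777778)·1562/106 = 1.0755789.
B: Wₕ = 0.57413657; term = 0.57413657²·(1 − 0.02138569)·6910/171 = 13.035387.
Sum = 14.153278.

14.1533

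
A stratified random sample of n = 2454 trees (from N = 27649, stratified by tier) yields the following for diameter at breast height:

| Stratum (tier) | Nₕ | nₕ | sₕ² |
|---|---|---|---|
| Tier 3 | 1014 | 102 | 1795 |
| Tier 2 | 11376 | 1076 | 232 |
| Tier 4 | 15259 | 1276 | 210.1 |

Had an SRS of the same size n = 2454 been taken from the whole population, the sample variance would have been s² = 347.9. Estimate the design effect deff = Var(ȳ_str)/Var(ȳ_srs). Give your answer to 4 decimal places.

Var(ȳ_str) = Σ Wₕ²(1−fₕ)sₕ²/nₕ with Wₕ = Nₕ/27649:
  Tier 3: (1014/27649)²·(1−102/1014)·1795/102 = 0.021288164
  Tier 2: (11376/27649)²·(1−1076/11376)·232/1076 = 0.033047885
  Tier 4: (15259/27649)²·(1−1276/15259)·210.1/1276 = 0.045956077
  → Var(ȳ_str) = 0.10029213.
Var(ȳ_srs) = (1 − 2454/27649)·347.9/2454 = 0.12918581.
deff = 0.10029213 / 0.12918581 = 0.7763.

0.7763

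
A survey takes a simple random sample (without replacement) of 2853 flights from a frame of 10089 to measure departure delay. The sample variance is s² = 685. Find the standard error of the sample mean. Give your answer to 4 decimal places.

Under SRS without replacement, Var(ȳ) = (1 − f)·s²/n with f = n/N = 2853/10089 = 0.28278323.
Var(ȳ) = (1 − 0.28278323)·685/2853 = 0.71721677·0.24009814 = 0.17220241.
SE(ȳ) = √(0.17220241) = 0.4150.

0.4150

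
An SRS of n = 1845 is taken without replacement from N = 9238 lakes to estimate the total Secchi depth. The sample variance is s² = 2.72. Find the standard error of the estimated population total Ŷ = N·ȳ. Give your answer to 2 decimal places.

317.31

Var(Ŷ) = N²·Var(ȳ) = N²·(1 − n/N)·s²/n.
f = 1845/9238 = 0.19971855; Var(ȳ) = 0.80028145·2.72/1845 = 0.0011798187.
Var(Ŷ) = 9238² · 0.0011798187 = 100686.49.
SE(Ŷ) = √(100686.49) = 317.31.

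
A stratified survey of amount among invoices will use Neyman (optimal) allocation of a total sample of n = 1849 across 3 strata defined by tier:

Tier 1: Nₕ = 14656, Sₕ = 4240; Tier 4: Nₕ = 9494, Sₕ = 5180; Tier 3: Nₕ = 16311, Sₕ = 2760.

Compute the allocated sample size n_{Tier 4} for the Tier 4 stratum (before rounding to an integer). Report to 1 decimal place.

581.6

Neyman allocation: nₕ = n·NₕSₕ / Σⱼ NⱼSⱼ.
Σ NⱼSⱼ = 14656·4240 + 9494·5180 + 16311·2760 = 1.5633872 × 10^8.
n_{Tier 4} = 1849·9494·5180 / (1.5633872 × 10^8) = 581.6.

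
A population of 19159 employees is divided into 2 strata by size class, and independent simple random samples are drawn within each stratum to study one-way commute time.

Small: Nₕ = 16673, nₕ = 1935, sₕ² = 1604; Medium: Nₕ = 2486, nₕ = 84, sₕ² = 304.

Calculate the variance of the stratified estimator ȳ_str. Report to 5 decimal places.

0.61379

Var(ȳ_str) = Σₕ Wₕ²(1 − fₕ)sₕ²/nₕ with Wₕ = Nₕ/N, N = 19159.
Small: Wₕ = 0.87024375; term = 0.87024375²·(1 − 0.11605590)·1604/1935 = 0.55491955.
Medium: Wₕ = 0.12975625; term = 0.12975625²·(1 − 0.03378922)·304/84 = 0.058873892.
Sum = 0.61379344.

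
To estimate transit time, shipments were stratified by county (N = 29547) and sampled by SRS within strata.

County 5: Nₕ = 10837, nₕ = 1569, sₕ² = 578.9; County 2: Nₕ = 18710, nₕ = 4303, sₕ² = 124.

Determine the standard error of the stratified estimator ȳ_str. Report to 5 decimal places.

Var(ȳ_str) = Σₕ Wₕ²(1 − fₕ)sₕ²/nₕ with Wₕ = Nₕ/N, N = 29547.
County 5: Wₕ = 0.36677158; term = 0.36677158²·(1 − 0.14478177)·578.9/1569 = 0.042447188.
County 2: Wₕ = 0.63322842; term = 0.63322842²·(1 − 0.22998397)·124/4303 = 0.0088975594.
Sum = 0.051344747.
SE = √(0.051344747) = 0.22659.

0.22659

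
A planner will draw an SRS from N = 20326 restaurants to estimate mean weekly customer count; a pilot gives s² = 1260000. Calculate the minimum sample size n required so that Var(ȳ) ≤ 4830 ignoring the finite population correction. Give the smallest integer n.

261

Without fpc, n₀ = s²/D = 1260000/4830 = 260.8696.
Rounding up, n = 261.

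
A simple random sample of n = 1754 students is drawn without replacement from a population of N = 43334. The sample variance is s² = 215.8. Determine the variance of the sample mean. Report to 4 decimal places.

Under SRS without replacement, Var(ȳ) = (1 − f)·s²/n with f = n/N = 1754/43334 = 0.04047630.
Var(ȳ) = (1 − 0.04047630)·215.8/1754 = 0.95952370·0.12303307 = 0.11805314.

0.1181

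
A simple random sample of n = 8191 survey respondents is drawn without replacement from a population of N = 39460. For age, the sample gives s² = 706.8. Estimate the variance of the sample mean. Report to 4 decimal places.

0.0684

Under SRS without replacement, Var(ȳ) = (1 − f)·s²/n with f = n/N = 8191/39460 = 0.20757729.
Var(ȳ) = (1 − 0.20757729)·706.8/8191 = 0.79242271·0.08628983 = 0.068378021.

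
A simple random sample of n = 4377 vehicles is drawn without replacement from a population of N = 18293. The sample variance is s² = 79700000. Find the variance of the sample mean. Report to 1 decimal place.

Under SRS without replacement, Var(ȳ) = (1 − f)·s²/n with f = n/N = 4377/18293 = 0.23927185.
Var(ȳ) = (1 − 0.23927185)·79700000/4377 = 0.76072815·18208.819 = 13851.961.

13852.0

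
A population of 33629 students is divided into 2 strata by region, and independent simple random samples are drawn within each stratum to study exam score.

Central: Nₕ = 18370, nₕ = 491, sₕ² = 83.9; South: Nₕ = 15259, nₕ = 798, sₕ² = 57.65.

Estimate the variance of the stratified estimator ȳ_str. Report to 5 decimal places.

Var(ȳ_str) = Σₕ Wₕ²(1 − fₕ)sₕ²/nₕ with Wₕ = Nₕ/N, N = 33629.
Central: Wₕ = 0.54625472; term = 0.54625472²·(1 − 0.02672836)·83.9/491 = 0.049625505.
South: Wₕ = 0.45374528; term = 0.45374528²·(1 − 0.05229701)·57.65/798 = 0.014095903.
Sum = 0.063721408.

0.06372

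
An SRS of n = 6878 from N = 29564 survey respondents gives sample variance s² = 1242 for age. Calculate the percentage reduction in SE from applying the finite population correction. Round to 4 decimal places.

f = n/N = 6878/29564 = 0.23264781.
SE_no-fpc = √(s²/n) = 0.42494205; SE_fpc = √((1−f)s²/n) = 0.37224346.
Ratio = √(1−f) = 0.87598641. Reduction = 100·(1 − 0.87598641) = 12.4014%.

12.4014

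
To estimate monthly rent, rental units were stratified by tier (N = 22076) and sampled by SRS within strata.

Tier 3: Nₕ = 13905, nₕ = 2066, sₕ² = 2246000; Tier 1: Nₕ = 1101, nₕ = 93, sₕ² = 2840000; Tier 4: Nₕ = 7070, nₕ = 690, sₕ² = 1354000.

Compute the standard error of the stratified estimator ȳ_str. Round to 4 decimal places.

24.8673

Var(ȳ_str) = Σₕ Wₕ²(1 − fₕ)sₕ²/nₕ with Wₕ = Nₕ/N, N = 22076.
Tier 3: Wₕ = 0.62986954; term = 0.62986954²·(1 − 0.14857965)·2246000/2066 = 367.21861.
Tier 1: Wₕ = 0.04987317; term = 0.04987317²·(1 − 0.08446866)·2840000/93 = 69.541247.
Tier 4: Wₕ = 0.32025729; term = 0.32025729²·(1 − 0.09759547)·1354000/690 = 181.62218.
Sum = 618.38204.
SE = √(618.38204) = 24.8673.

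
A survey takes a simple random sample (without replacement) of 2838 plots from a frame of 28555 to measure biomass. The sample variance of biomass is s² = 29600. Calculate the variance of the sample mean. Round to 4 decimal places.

9.3933

Under SRS without replacement, Var(ȳ) = (1 − f)·s²/n with f = n/N = 2838/28555 = 0.09938715.
Var(ȳ) = (1 − 0.09938715)·29600/2838 = 0.90061285·10.42988 = 9.3932842.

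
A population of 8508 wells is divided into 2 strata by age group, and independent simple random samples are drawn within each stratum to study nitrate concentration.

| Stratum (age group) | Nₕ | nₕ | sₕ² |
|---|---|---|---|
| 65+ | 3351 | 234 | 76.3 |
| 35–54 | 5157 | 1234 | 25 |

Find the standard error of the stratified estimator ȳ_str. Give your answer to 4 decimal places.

Var(ȳ_str) = Σₕ Wₕ²(1 − fₕ)sₕ²/nₕ with Wₕ = Nₕ/N, N = 8508.
65+: Wₕ = 0.39386460; term = 0.39386460²·(1 − 0.06982990)·76.3/234 = 0.047050576.
35–54: Wₕ = 0.60613540; term = 0.60613540²·(1 − 0.23928641)·25/1234 = 0.0056622016.
Sum = 0.052712778.
SE = √(0.052712778) = 0.2296.

0.2296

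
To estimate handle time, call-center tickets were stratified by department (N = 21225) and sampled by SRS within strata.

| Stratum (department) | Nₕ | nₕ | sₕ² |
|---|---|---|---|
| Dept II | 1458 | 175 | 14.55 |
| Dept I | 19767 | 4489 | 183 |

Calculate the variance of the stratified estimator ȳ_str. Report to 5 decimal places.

0.02767

Var(ȳ_str) = Σₕ Wₕ²(1 − fₕ)sₕ²/nₕ with Wₕ = Nₕ/N, N = 21225.
Dept II: Wₕ = 0.06869258; term = 0.06869258²·(1 − 0.12002743)·14.55/175 = 3.4523413 × 10^-4.
Dept I: Wₕ = 0.93130742; term = 0.93130742²·(1 − 0.22709566)·183/4489 = 0.027328346.
Sum = 0.02767358.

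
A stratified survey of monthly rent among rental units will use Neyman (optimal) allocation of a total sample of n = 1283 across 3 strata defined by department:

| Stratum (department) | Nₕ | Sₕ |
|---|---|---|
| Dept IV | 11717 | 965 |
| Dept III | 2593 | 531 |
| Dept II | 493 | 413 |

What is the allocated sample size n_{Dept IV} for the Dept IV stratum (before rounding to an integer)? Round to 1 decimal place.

Neyman allocation: nₕ = n·NₕSₕ / Σⱼ NⱼSⱼ.
Σ NⱼSⱼ = 11717·965 + 2593·531 + 493·413 = 1.2887397 × 10^7.
n_{Dept IV} = 1283·11717·965 / (1.2887397 × 10^7) = 1125.7.

1125.7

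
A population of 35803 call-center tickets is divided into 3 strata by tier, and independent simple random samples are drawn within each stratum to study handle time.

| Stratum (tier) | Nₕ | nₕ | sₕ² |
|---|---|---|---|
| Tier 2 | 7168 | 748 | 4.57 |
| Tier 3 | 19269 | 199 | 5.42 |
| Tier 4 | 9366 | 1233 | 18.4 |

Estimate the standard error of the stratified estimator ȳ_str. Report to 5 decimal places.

0.09441

Var(ȳ_str) = Σₕ Wₕ²(1 − fₕ)sₕ²/nₕ with Wₕ = Nₕ/N, N = 35803.
Tier 2: Wₕ = 0.20020669; term = 0.20020669²·(1 − 0.10435268)·4.57/748 = 2.1933543 × 10^-4.
Tier 3: Wₕ = 0.53819512; term = 0.53819512²·(1 − 0.01032747)·5.42/199 = 0.0078075944.
Tier 4: Wₕ = 0.26159819; term = 0.26159819²·(1 − 0.13164638)·18.4/1233 = 8.867901 × 10^-4.
Sum = 0.0089137199.
SE = √(0.0089137199) = 0.09441.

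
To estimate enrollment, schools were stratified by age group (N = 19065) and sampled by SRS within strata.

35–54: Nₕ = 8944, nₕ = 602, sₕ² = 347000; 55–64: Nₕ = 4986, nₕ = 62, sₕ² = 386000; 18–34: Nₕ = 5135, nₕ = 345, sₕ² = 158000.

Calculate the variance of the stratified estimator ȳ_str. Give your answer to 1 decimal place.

569.8

Var(ȳ_str) = Σₕ Wₕ²(1 − fₕ)sₕ²/nₕ with Wₕ = Nₕ/N, N = 19065.
35–54: Wₕ = 0.46913192; term = 0.46913192²·(1 − 0.06730769)·347000/602 = 118.32087.
55–64: Wₕ = 0.26152636; term = 0.26152636²·(1 − 0.01243482)·386000/62 = 420.52548.
18–34: Wₕ = 0.26934173; term = 0.26934173²·(1 − 0.06718598)·158000/345 = 30.991339.
Sum = 569.83769.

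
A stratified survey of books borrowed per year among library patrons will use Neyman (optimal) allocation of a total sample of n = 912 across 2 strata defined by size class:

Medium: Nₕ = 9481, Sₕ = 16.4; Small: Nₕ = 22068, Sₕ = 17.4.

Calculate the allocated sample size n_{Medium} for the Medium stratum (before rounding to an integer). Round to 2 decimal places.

262.86

Neyman allocation: nₕ = n·NₕSₕ / Σⱼ NⱼSⱼ.
Σ NⱼSⱼ = 9481·16.4 + 22068·17.4 = 539471.6.
n_{Medium} = 912·9481·16.4 / 539471.6 = 262.86.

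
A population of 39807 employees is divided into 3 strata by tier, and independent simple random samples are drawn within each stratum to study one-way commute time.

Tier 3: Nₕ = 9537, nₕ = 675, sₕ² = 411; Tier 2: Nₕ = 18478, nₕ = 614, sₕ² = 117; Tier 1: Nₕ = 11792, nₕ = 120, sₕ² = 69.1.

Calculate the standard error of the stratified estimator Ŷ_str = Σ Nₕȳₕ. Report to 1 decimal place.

Var(Ŷ_str) = Σₕ Nₕ²(1 − fₕ)sₕ²/nₕ.
Tier 3: 9537²·(1 − 675/9537)·411/675 = 5.1461398 × 10^7.
Tier 2: 18478²·(1 − 614/18478)·117/614 = 6.2900075 × 10^7.
Tier 1: 11792²·(1 − 120/11792)·69.1/120 = 7.9255526 × 10^7.
Sum = 1.93617 × 10^8.
SE = √(1.93617 × 10^8) = 13914.6.

13914.6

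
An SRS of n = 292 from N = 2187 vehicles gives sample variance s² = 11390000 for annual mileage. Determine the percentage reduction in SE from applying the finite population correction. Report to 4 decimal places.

6.9149

f = n/N = 292/2187 = 0.13351623.
SE_no-fpc = √(s²/n) = 197.50152; SE_fpc = √((1−f)s²/n) = 183.8445.
Ratio = √(1−f) = 0.93085110. Reduction = 100·(1 − 0.93085110) = 6.9149%.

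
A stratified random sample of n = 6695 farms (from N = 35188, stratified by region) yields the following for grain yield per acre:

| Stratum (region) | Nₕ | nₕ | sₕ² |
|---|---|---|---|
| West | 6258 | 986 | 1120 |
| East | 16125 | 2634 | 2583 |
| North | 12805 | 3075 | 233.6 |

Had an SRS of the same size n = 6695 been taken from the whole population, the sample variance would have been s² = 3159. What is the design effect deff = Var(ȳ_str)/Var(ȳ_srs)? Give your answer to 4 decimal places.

0.5502

Var(ȳ_str) = Σ Wₕ²(1−fₕ)sₕ²/nₕ with Wₕ = Nₕ/35188:
  West: (6258/35188)²·(1−986/6258)·1120/986 = 0.030266549
  East: (16125/35188)²·(1−2634/16125)·2583/2634 = 0.17229129
  North: (12805/35188)²·(1−3075/12805)·233.6/3075 = 0.0076441812
  → Var(ȳ_str) = 0.21020202.
Var(ȳ_srs) = (1 − 6695/35188)·3159/6695 = 0.38206974.
deff = 0.21020202 / 0.38206974 = 0.5502.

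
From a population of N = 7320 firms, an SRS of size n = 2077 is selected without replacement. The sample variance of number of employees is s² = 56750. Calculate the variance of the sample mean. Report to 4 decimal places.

Under SRS without replacement, Var(ȳ) = (1 − f)·s²/n with f = n/N = 2077/7320 = 0.28374317.
Var(ȳ) = (1 − 0.28374317)·56750/2077 = 0.71625683·27.323062 = 19.57033.

19.5703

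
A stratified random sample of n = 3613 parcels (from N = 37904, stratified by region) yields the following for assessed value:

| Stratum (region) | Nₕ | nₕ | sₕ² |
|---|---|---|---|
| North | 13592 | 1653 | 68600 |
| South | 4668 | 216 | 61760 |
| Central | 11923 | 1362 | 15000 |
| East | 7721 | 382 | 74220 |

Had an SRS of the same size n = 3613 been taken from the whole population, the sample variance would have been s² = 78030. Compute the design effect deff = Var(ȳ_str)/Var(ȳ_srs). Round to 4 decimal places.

0.8932

Var(ȳ_str) = Σ Wₕ²(1−fₕ)sₕ²/nₕ with Wₕ = Nₕ/37904:
  North: (13592/37904)²·(1−1653/13592)·68600/1653 = 4.6874052
  South: (4668/37904)²·(1−216/4668)·61760/216 = 4.1358945
  Central: (11923/37904)²·(1−1362/11923)·15000/1362 = 0.96523853
  East: (7721/37904)²·(1−382/7721)·74220/382 = 7.6629844
  → Var(ȳ_str) = 17.451523.
Var(ȳ_srs) = (1 − 3613/37904)·78030/3613 = 19.538389.
deff = 17.451523 / 19.538389 = 0.8932.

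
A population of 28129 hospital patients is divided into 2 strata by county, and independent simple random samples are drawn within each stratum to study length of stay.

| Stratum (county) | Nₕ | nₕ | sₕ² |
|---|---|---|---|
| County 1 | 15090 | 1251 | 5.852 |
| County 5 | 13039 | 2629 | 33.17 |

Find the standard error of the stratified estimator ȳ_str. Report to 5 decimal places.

Var(ȳ_str) = Σₕ Wₕ²(1 − fₕ)sₕ²/nₕ with Wₕ = Nₕ/N, N = 28129.
County 1: Wₕ = 0.53645704; term = 0.53645704²·(1 − 0.08290258)·5.852/1251 = 0.0012346173.
County 5: Wₕ = 0.46354296; term = 0.46354296²·(1 − 0.20162589)·33.17/2629 = 0.0021644189.
Sum = 0.0033990362.
SE = √(0.0033990362) = 0.05830.

0.05830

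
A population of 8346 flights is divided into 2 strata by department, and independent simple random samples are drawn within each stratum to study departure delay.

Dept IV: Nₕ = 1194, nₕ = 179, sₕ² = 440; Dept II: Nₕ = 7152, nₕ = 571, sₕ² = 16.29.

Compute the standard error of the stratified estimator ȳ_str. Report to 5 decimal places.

Var(ȳ_str) = Σₕ Wₕ²(1 − fₕ)sₕ²/nₕ with Wₕ = Nₕ/N, N = 8346.
Dept IV: Wₕ = 0.14306254; term = 0.14306254²·(1 − 0.14991625)·440/179 = 0.04276744.
Dept II: Wₕ = 0.85693746; term = 0.85693746²·(1 − 0.07983781)·16.29/571 = 0.019277362.
Sum = 0.062044802.
SE = √(0.062044802) = 0.24909.

0.24909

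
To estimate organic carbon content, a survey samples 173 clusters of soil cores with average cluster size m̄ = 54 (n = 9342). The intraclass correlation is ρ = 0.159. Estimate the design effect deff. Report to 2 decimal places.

deff = 1 + (54 − 1)·0.159 = 1 + 8.427 = 9.427.

9.43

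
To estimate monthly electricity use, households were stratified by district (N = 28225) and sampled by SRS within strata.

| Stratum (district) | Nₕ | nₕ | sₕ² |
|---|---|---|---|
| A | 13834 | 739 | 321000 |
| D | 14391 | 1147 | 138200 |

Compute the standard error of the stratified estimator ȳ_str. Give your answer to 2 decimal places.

11.30

Var(ȳ_str) = Σₕ Wₕ²(1 − fₕ)sₕ²/nₕ with Wₕ = Nₕ/N, N = 28225.
A: Wₕ = 0.49013286; term = 0.49013286²·(1 − 0.05341911)·321000/739 = 98.774756.
D: Wₕ = 0.50986714; term = 0.50986714²·(1 − 0.07970259)·138200/1147 = 28.826165.
Sum = 127.60092.
SE = √(127.60092) = 11.30.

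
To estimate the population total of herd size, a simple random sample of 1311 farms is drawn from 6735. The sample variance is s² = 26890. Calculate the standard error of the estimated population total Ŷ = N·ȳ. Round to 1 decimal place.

Var(Ŷ) = N²·Var(ȳ) = N²·(1 − n/N)·s²/n.
f = 1311/6735 = 0.19465479; Var(ȳ) = 0.80534521·26890/1311 = 16.518484.
Var(Ŷ) = 6735² · 16.518484 = 7.4928215 × 10^8.
SE(Ŷ) = √(7.4928215 × 10^8) = 27373.0.

27373.0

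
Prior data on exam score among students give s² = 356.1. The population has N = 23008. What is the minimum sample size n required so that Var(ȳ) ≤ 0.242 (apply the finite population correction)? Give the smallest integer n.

Without fpc, n₀ = s²/D = 356.1/0.242 = 1471.4876.
With fpc, (1 − n/N)·s²/n ≤ D requires n ≥ n₀/(1 + n₀/N) = 1471.4876/(1 + 1471.4876/23008) = 1383.0349.
Rounding up, n = 1384.

1384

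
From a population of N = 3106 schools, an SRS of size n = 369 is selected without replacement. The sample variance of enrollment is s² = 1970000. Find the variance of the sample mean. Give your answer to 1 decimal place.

Under SRS without replacement, Var(ȳ) = (1 − f)·s²/n with f = n/N = 369/3106 = 0.11880232.
Var(ȳ) = (1 − 0.11880232)·1970000/369 = 0.88119768·5338.7534 = 4704.4971.

4704.5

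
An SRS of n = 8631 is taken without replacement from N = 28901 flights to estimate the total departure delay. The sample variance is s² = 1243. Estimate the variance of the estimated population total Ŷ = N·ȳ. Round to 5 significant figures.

8.4368 × 10^7

Var(Ŷ) = N²·Var(ȳ) = N²·(1 − n/N)·s²/n.
f = 8631/28901 = 0.29864019; Var(ȳ) = 0.70135981·1243/8631 = 0.10100686.
Var(Ŷ) = 28901² · 0.10100686 = 8.4367778 × 10^7.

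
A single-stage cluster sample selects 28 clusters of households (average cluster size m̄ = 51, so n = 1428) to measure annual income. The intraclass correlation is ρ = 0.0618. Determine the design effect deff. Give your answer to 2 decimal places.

deff = 1 + (51 − 1)·0.0618 = 1 + 3.09 = 4.09.

4.09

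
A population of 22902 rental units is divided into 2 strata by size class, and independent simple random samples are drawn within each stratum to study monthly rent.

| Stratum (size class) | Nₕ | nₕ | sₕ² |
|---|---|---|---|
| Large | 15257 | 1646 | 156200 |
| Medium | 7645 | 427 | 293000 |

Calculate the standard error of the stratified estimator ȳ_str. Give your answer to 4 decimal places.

10.4768

Var(ȳ_str) = Σₕ Wₕ²(1 − fₕ)sₕ²/nₕ with Wₕ = Nₕ/N, N = 22902.
Large: Wₕ = 0.66618636; term = 0.66618636²·(1 − 0.10788491)·156200/1646 = 37.571935.
Medium: Wₕ = 0.33381364; term = 0.33381364²·(1 − 0.05585350)·293000/427 = 72.191704.
Sum = 109.76364.
SE = √(109.76364) = 10.4768.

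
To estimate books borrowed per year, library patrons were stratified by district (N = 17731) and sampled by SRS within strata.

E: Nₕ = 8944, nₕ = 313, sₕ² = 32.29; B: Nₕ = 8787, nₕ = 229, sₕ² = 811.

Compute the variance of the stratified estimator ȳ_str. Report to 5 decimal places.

0.87243

Var(ȳ_str) = Σₕ Wₕ²(1 − fₕ)sₕ²/nₕ with Wₕ = Nₕ/N, N = 17731.
E: Wₕ = 0.50442727; term = 0.50442727²·(1 − 0.03499553)·32.29/313 = 0.025330873.
B: Wₕ = 0.49557273; term = 0.49557273²·(1 − 0.02606123)·811/229 = 0.84709442.
Sum = 0.87242529.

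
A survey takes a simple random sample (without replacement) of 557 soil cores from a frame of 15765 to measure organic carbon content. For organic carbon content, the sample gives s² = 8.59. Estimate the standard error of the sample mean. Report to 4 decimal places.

0.1220

Under SRS without replacement, Var(ȳ) = (1 − f)·s²/n with f = n/N = 557/15765 = 0.03533143.
Var(ȳ) = (1 − 0.03533143)·8.59/557 = 0.96466857·0.015421903 = 0.014877025.
SE(ȳ) = √(0.014877025) = 0.1220.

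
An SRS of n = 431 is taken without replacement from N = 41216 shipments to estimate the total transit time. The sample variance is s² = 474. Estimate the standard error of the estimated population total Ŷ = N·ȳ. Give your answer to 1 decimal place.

42996.6

Var(Ŷ) = N²·Var(ȳ) = N²·(1 − n/N)·s²/n.
f = 431/41216 = 0.01045710; Var(ȳ) = 0.98954290·474/431 = 1.0882676.
Var(Ŷ) = 41216² · 1.0882676 = 1.848704 × 10^9.
SE(Ŷ) = √(1.848704 × 10^9) = 42996.6.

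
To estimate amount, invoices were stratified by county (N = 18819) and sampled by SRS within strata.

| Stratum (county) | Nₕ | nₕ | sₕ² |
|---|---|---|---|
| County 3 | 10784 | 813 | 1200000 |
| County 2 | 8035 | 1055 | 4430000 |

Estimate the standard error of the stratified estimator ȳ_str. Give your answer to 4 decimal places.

Var(ȳ_str) = Σₕ Wₕ²(1 − fₕ)sₕ²/nₕ with Wₕ = Nₕ/N, N = 18819.
County 3: Wₕ = 0.57303789; term = 0.57303789²·(1 − 0.07538947)·1200000/813 = 448.14258.
County 2: Wₕ = 0.42696211; term = 0.42696211²·(1 − 0.13130056)·4430000/1055 = 664.96607.
Sum = 1113.1087.
SE = √(1113.1087) = 33.3633.

33.3633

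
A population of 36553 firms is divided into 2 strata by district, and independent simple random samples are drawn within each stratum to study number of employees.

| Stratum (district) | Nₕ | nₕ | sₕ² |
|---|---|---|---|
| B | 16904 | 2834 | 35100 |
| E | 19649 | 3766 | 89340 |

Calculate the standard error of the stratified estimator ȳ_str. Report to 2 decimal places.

2.78

Var(ȳ_str) = Σₕ Wₕ²(1 − fₕ)sₕ²/nₕ with Wₕ = Nₕ/N, N = 36553.
B: Wₕ = 0.46245178; term = 0.46245178²·(1 − 0.16765263)·35100/2834 = 2.2046761.
E: Wₕ = 0.53754822; term = 0.53754822²·(1 − 0.19166370)·89340/3766 = 5.5410564.
Sum = 7.7457325.
SE = √(7.7457325) = 2.78.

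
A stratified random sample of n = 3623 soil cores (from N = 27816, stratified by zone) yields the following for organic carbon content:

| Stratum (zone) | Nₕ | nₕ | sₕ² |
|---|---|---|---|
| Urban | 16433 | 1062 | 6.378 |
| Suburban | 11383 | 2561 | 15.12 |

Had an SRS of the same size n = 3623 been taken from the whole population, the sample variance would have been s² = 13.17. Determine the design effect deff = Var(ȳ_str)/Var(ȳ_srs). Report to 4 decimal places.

Var(ȳ_str) = Σ Wₕ²(1−fₕ)sₕ²/nₕ with Wₕ = Nₕ/27816:
  Urban: (16433/27816)²·(1−1062/16433)·6.378/1062 = 0.0019606028
  Suburban: (11383/27816)²·(1−2561/11383)·15.12/2561 = 7.6626087 × 10^-4
  → Var(ȳ_str) = 0.0027268637.
Var(ȳ_srs) = (1 − 3623/27816)·13.17/3623 = 0.0031616405.
deff = 0.0027268637 / 0.0031616405 = 0.8625.

0.8625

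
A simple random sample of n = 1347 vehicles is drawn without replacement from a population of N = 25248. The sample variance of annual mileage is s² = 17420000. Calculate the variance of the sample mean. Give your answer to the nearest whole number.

12242

Under SRS without replacement, Var(ȳ) = (1 − f)·s²/n with f = n/N = 1347/25248 = 0.05335076.
Var(ȳ) = (1 − 0.05335076)·17420000/1347 = 0.94664924·12932.442 = 12242.487.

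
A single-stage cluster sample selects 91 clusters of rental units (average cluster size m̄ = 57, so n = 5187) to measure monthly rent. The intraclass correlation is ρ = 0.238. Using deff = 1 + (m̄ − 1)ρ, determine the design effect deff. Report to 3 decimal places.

14.328

deff = 1 + (57 − 1)·0.238 = 1 + 13.328 = 14.328.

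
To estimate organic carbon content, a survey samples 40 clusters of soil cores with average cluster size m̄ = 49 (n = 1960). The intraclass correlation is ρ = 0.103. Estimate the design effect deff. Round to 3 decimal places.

deff = 1 + (49 − 1)·0.103 = 1 + 4.944 = 5.944.

5.944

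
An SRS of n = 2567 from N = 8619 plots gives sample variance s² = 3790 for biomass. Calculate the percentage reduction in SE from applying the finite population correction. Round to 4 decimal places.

f = n/N = 2567/8619 = 0.29783037.
SE_no-fpc = √(s²/n) = 1.215085; SE_fpc = √((1−f)s²/n) = 1.0181873.
Ratio = √(1−f) = 0.83795562. Reduction = 100·(1 − 0.83795562) = 16.2044%.

16.2044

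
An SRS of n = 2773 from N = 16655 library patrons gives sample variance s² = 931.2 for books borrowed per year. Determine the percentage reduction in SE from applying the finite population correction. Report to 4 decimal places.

f = n/N = 2773/16655 = 0.16649655.
SE_no-fpc = √(s²/n) = 0.5794908; SE_fpc = √((1−f)s²/n) = 0.5290543.
Ratio = √(1−f) = 0.91296410. Reduction = 100·(1 − 0.91296410) = 8.7036%.

8.7036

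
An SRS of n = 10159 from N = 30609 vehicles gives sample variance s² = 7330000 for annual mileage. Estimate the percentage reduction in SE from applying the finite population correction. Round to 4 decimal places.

18.2624

f = n/N = 10159/30609 = 0.33189585.
SE_no-fpc = √(s²/n) = 26.861268; SE_fpc = √((1−f)s²/n) = 21.955766.
Ratio = √(1−f) = 0.81737638. Reduction = 100·(1 − 0.81737638) = 18.2624%.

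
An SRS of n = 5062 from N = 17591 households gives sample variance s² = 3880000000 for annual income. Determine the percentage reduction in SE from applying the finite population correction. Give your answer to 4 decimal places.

15.6057

f = n/N = 5062/17591 = 0.28776079.
SE_no-fpc = √(s²/n) = 875.49726; SE_fpc = √((1−f)s²/n) = 738.86949.
Ratio = √(1−f) = 0.84394266. Reduction = 100·(1 − 0.84394266) = 15.6057%.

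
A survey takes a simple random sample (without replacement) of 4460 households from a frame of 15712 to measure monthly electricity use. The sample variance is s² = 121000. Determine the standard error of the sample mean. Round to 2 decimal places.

Under SRS without replacement, Var(ȳ) = (1 − f)·s²/n with f = n/N = 4460/15712 = 0.28385947.
Var(ȳ) = (1 − 0.28385947)·121000/4460 = 0.71614053·27.130045 = 19.428925.
SE(ȳ) = √(19.428925) = 4.41.

4.41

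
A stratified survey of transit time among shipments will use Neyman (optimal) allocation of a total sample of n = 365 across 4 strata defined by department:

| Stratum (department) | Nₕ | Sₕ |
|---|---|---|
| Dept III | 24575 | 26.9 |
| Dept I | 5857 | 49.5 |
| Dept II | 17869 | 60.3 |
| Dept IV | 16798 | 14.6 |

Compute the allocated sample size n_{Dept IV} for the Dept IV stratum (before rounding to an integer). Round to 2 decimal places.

Neyman allocation: nₕ = n·NₕSₕ / Σⱼ NⱼSⱼ.
Σ NⱼSⱼ = 24575·26.9 + 5857·49.5 + 17869·60.3 + 16798·14.6 = 2.2737405 × 10^6.
n_{Dept IV} = 365·16798·14.6 / (2.2737405 × 10^6) = 39.37.

39.37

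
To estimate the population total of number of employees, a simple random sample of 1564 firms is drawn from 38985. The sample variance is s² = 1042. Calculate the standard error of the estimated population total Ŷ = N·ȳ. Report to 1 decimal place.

31176.1

Var(Ŷ) = N²·Var(ȳ) = N²·(1 − n/N)·s²/n.
f = 1564/38985 = 0.04011799; Var(ȳ) = 0.95988201·1042/1564 = 0.63951218.
Var(Ŷ) = 38985² · 0.63951218 = 9.7194994 × 10^8.
SE(Ŷ) = √(9.7194994 × 10^8) = 31176.1.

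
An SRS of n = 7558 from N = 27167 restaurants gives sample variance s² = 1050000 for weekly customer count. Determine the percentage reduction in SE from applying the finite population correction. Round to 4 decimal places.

f = n/N = 7558/27167 = 0.27820518.
SE_no-fpc = √(s²/n) = 11.786672; SE_fpc = √((1−f)s²/n) = 10.013781.
Ratio = √(1−f) = 0.84958509. Reduction = 100·(1 − 0.84958509) = 15.0415%.

15.0415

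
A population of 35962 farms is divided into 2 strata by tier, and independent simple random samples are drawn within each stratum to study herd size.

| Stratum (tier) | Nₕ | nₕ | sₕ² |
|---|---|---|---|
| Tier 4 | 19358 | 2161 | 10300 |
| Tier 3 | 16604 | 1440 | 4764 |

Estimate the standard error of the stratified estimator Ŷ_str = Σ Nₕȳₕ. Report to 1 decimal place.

Var(Ŷ_str) = Σₕ Nₕ²(1 − fₕ)sₕ²/nₕ.
Tier 4: 19358²·(1 − 2161/19358)·10300/2161 = 1.586703 × 10^9.
Tier 3: 16604²·(1 − 1440/16604)·4764/1440 = 8.3298228 × 10^8.
Sum = 2.4196853 × 10^9.
SE = √(2.4196853 × 10^9) = 49190.3.

49190.3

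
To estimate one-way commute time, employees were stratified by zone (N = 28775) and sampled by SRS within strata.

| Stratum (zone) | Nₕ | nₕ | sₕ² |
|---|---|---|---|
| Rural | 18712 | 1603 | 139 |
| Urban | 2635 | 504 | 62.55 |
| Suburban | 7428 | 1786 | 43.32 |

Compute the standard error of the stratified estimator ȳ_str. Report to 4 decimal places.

Var(ȳ_str) = Σₕ Wₕ²(1 − fₕ)sₕ²/nₕ with Wₕ = Nₕ/N, N = 28775.
Rural: Wₕ = 0.65028671; term = 0.65028671²·(1 − 0.08566695)·139/1603 = 0.033527058.
Urban: Wₕ = 0.09157255; term = 0.09157255²·(1 − 0.19127135)·62.55/504 = 8.4164739 × 10^-4.
Suburban: Wₕ = 0.25814075; term = 0.25814075²·(1 − 0.24044157)·43.32/1786 = 0.001227669.
Sum = 0.035596374.
SE = √(0.035596374) = 0.1887.

0.1887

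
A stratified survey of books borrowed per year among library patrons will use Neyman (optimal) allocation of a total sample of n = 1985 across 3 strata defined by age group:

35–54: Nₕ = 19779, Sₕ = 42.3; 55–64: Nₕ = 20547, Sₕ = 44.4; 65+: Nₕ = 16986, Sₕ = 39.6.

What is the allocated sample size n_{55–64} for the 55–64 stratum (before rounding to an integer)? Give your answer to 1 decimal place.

747.8

Neyman allocation: nₕ = n·NₕSₕ / Σⱼ NⱼSⱼ.
Σ NⱼSⱼ = 19779·42.3 + 20547·44.4 + 16986·39.6 = 2.4215841 × 10^6.
n_{55–64} = 1985·20547·44.4 / (2.4215841 × 10^6) = 747.8.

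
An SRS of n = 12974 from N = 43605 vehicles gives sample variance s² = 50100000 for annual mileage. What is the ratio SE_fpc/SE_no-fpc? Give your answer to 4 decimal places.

f = n/N = 12974/43605 = 0.29753469.
SE_no-fpc = √(s²/n) = 62.141526; SE_fpc = √((1−f)s²/n) = 52.082804.
Ratio = √(1−f) = 0.83813204.

0.8381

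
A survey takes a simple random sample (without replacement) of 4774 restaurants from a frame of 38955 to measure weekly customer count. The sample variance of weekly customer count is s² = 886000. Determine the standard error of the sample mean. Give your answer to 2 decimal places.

Under SRS without replacement, Var(ȳ) = (1 − f)·s²/n with f = n/N = 4774/38955 = 0.12255166.
Var(ȳ) = (1 − 0.12255166)·886000/4774 = 0.87744834·185.5886 = 162.84441.
SE(ȳ) = √(162.84441) = 12.76.

12.76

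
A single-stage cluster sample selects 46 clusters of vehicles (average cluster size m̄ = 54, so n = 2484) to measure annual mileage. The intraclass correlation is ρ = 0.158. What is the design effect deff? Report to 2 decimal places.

9.37

deff = 1 + (54 − 1)·0.158 = 1 + 8.374 = 9.374.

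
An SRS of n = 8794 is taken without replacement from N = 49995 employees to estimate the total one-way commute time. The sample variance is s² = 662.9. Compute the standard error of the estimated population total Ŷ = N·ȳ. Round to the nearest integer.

Var(Ŷ) = N²·Var(ȳ) = N²·(1 − n/N)·s²/n.
f = 8794/49995 = 0.17589759; Var(ȳ) = 0.82410241·662.9/8794 = 0.062121616.
Var(Ŷ) = 49995² · 0.062121616 = 1.5527298 × 10^8.
SE(Ŷ) = √(1.5527298 × 10^8) = 12461.

12461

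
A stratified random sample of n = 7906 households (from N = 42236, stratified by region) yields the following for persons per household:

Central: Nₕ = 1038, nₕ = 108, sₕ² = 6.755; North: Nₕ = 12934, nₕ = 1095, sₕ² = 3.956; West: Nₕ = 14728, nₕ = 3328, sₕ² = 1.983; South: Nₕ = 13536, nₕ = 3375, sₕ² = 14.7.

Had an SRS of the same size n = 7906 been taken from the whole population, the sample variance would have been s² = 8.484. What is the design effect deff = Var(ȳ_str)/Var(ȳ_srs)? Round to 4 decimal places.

Var(ȳ_str) = Σ Wₕ²(1−fₕ)sₕ²/nₕ with Wₕ = Nₕ/42236:
  Central: (1038/42236)²·(1−108/1038)·6.755/108 = 3.38467 × 10^-5
  North: (12934/42236)²·(1−1095/12934)·3.956/1095 = 3.1011622 × 10^-4
  West: (14728/42236)²·(1−3328/14728)·1.983/3328 = 5.6081867 × 10^-5
  South: (13536/42236)²·(1−3375/13536)·14.7/3375 = 3.3581864 × 10^-4
  → Var(ȳ_str) = 7.3586343 × 10^-4.
Var(ȳ_srs) = (1 − 7906/42236)·8.484/7906 = 8.7223774 × 10^-4.
deff = (7.3586343 × 10^-4) / (8.7223774 × 10^-4) = 0.8437.

0.8437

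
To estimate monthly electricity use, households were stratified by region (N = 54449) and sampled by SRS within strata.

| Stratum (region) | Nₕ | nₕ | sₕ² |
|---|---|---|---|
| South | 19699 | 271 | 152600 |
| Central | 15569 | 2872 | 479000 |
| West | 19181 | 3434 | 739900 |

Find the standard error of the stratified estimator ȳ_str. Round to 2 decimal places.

10.28

Var(ȳ_str) = Σₕ Wₕ²(1 − fₕ)sₕ²/nₕ with Wₕ = Nₕ/N, N = 54449.
South: Wₕ = 0.36178810; term = 0.36178810²·(1 − 0.01375704)·152600/271 = 72.690508.
Central: Wₕ = 0.28593730; term = 0.28593730²·(1 − 0.18446914)·479000/2872 = 11.120725.
West: Wₕ = 0.35227461; term = 0.35227461²·(1 − 0.17903133)·739900/3434 = 21.951388.
Sum = 105.76262.
SE = √(105.76262) = 10.28.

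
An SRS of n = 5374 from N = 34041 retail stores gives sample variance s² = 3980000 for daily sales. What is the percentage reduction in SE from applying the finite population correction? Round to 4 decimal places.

8.2323

f = n/N = 5374/34041 = 0.15786845.
SE_no-fpc = √(s²/n) = 27.21402; SE_fpc = √((1−f)s²/n) = 24.973688.
Ratio = √(1−f) = 0.91767726. Reduction = 100·(1 − 0.91767726) = 8.2323%.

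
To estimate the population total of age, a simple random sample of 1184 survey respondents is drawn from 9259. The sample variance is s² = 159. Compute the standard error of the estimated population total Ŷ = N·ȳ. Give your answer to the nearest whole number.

3169

Var(Ŷ) = N²·Var(ȳ) = N²·(1 − n/N)·s²/n.
f = 1184/9259 = 0.12787558; Var(ȳ) = 0.87212442·159/1184 = 0.11711806.
Var(Ŷ) = 9259² · 0.11711806 = 1.0040424 × 10^7.
SE(Ŷ) = √(1.0040424 × 10^7) = 3169.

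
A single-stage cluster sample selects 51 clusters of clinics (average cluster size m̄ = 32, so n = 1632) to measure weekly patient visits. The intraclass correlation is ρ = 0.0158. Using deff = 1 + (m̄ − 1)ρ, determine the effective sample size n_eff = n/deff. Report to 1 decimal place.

deff = 1 + (32 − 1)·0.0158 = 1 + 0.4898 = 1.4898.
n_eff = 1632 / 1.4898 = 1095.4.

1095.4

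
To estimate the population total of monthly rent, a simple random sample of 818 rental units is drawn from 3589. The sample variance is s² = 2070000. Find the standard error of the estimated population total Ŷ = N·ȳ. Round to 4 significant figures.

Var(Ŷ) = N²·Var(ȳ) = N²·(1 − n/N)·s²/n.
f = 818/3589 = 0.22791864; Var(ȳ) = 0.77208136·2070000/818 = 1953.8.
Var(Ŷ) = 3589² · 1953.8 = 2.5166743 × 10^10.
SE(Ŷ) = √(2.5166743 × 10^10) = 158600.

158600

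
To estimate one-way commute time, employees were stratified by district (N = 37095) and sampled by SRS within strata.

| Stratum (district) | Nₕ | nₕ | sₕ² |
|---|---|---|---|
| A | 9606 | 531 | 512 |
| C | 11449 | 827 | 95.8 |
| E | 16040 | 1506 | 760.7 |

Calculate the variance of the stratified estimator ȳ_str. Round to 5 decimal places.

0.15690

Var(ȳ_str) = Σₕ Wₕ²(1 − fₕ)sₕ²/nₕ with Wₕ = Nₕ/N, N = 37095.
A: Wₕ = 0.25895673; term = 0.25895673²·(1 − 0.05527795)·512/531 = 0.061084905.
C: Wₕ = 0.30863998; term = 0.30863998²·(1 − 0.07223338)·95.8/827 = 0.010237717.
E: Wₕ = 0.43240329; term = 0.43240329²·(1 − 0.09389027)·760.7/1506 = 0.08557506.
Sum = 0.15689768.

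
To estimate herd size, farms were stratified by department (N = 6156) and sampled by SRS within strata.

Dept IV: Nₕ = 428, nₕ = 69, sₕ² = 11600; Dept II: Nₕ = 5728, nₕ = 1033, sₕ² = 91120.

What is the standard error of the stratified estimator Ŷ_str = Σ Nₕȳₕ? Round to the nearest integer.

Var(Ŷ_str) = Σₕ Nₕ²(1 − fₕ)sₕ²/nₕ.
Dept IV: 428²·(1 − 69/428)·11600/69 = 2.5831351 × 10^7.
Dept II: 5728²·(1 − 1033/5728)·91120/1033 = 2.3722038 × 10^9.
Sum = 2.3980352 × 10^9.
SE = √(2.3980352 × 10^9) = 48970.

48970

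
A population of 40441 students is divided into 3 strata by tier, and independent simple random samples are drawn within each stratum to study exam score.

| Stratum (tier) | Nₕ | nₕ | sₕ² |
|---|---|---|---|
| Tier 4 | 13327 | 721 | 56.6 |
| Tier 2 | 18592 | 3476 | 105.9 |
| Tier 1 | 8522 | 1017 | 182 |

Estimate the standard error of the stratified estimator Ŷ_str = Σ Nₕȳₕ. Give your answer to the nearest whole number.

5762

Var(Ŷ_str) = Σₕ Nₕ²(1 − fₕ)sₕ²/nₕ.
Tier 4: 13327²·(1 − 721/13327)·56.6/721 = 1.3188362 × 10^7.
Tier 2: 18592²·(1 − 3476/18592)·105.9/3476 = 8.5620781 × 10^6.
Tier 1: 8522²·(1 − 1017/8522)·182/1017 = 1.1445708 × 10^7.
Sum = 3.3196148 × 10^7.
SE = √(3.3196148 × 10^7) = 5762.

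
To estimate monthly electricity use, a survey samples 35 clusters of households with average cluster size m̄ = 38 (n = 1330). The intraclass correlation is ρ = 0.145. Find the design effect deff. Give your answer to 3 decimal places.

6.365

deff = 1 + (38 − 1)·0.145 = 1 + 5.365 = 6.365.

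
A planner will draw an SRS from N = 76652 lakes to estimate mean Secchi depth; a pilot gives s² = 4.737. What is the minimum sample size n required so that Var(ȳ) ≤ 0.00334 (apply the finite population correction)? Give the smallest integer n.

1393

Without fpc, n₀ = s²/D = 4.737/0.00334 = 1418.2635.
With fpc, (1 − n/N)·s²/n ≤ D requires n ≥ n₀/(1 + n₀/N) = 1418.2635/(1 + 1418.2635/76652) = 1392.4986.
Rounding up, n = 1393.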